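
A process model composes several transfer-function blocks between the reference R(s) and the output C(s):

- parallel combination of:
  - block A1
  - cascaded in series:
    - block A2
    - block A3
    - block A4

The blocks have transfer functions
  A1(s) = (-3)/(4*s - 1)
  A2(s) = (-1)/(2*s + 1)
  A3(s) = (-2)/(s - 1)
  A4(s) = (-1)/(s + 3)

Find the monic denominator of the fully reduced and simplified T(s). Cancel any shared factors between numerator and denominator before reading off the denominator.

Step 1 - multiply A2, A3, A4 (series): (-2)/(2*s^3 + 5*s^2 - 4*s - 3)
Step 2 - reduce the parallel group A1, (A2*A3*A4): (-6*s^3 - 15*s^2 + 4*s + 11)/(8*s^4 + 18*s^3 - 21*s^2 - 8*s + 3)
Step 2 gives the fully reduced T(s), with no common factor left to cancel. The denominator's leading coefficient is 8, so divide each of its coefficients by 8 to get the monic form.

Final answer: s^4 + 9*s^3/4 - 21*s^2/8 - s + 3/8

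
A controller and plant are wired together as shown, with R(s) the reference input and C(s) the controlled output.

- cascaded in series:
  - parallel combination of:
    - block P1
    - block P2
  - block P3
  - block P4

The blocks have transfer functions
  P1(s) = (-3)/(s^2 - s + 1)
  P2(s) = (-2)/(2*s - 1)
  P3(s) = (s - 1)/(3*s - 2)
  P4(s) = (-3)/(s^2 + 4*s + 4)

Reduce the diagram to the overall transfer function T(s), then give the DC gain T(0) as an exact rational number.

Step 1. add P1, P2 (parallel), giving (-2*s^2 - 4*s + 1)/(2*s^3 - 3*s^2 + 3*s - 1)
Step 2. series reduction of (P1+P2), P3, P4, giving (6*s^3 + 6*s^2 - 15*s + 3)/(6*s^6 + 11*s^5 - 13*s^4 - s^3 + 26*s^2 - 28*s + 8)
That last expression is T(s); at s = 0 only the constant terms survive, so T(0) = 3/8.

Final answer: 3/8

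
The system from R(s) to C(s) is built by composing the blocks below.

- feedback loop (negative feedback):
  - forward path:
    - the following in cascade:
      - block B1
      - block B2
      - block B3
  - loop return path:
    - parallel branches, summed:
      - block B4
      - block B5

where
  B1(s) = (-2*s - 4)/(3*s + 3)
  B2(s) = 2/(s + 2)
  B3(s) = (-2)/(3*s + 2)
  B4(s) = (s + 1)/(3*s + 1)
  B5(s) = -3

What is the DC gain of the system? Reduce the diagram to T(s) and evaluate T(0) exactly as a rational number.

Step 1. multiply B1, B2, B3 (series) = 8/(9*s^2 + 15*s + 6)
Step 2. parallel reduction of B4, B5 = (-8*s - 2)/(3*s + 1)
Step 3. feedback reduction of (B1*B2*B3), (B4+B5) = (24*s + 8)/(27*s^3 + 54*s^2 - 31*s - 10)
That last expression is T(s); at s = 0 only the constant terms survive, so T(0) = 8/(-10) = -4/5.

Answer: -4/5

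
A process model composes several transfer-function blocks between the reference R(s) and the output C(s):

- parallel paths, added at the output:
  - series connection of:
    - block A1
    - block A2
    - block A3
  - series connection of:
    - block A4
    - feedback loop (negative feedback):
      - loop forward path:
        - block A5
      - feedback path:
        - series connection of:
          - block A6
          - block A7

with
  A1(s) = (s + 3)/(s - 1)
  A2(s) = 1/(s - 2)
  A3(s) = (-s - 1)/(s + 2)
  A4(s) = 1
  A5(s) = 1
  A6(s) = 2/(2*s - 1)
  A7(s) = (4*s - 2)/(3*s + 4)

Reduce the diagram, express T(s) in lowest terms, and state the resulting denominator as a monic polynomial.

(1) multiply A1, A2, A3 (series): (-s^2 - 4*s - 3)/(s^3 - s^2 - 4*s + 4)
(2) reduce the series chain A6, A7: 4/(3*s + 4)
(3) reduce the feedback loop with forward A5 and return (A6*A7): (3*s + 4)/(3*s + 8)
(4) multiply A4, [A5/(1+A5*(A6*A7))] (series): (3*s + 4)/(3*s + 8)
(5) parallel reduction of (A1*A2*A3), (A4*[A5/(1+A5*(A6*A7))]): (3*s^4 - 2*s^3 - 36*s^2 - 45*s - 8)/(3*s^4 + 5*s^3 - 20*s^2 - 20*s + 32)
T(s) is the step-5 result (common factors already cancelled). Leading coefficient of the denominator: 3. Divide through by 3 for the monic polynomial.

Hence the answer: s^4 + 5*s^3/3 - 20*s^2/3 - 20*s/3 + 32/3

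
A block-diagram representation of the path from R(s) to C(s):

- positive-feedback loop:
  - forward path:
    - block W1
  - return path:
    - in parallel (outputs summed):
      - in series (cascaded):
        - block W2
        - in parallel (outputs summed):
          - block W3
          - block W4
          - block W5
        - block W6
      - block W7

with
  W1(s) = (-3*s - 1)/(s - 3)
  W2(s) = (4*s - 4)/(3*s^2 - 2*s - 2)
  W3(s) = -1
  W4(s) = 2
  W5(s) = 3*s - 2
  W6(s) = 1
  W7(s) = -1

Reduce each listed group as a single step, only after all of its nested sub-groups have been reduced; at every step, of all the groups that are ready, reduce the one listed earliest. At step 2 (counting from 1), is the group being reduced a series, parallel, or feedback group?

Step 1. combine W3, W4, W5 in parallel
Step 2. series reduction of W2, (W3+W4+W5), W6
Step 3. parallel reduction of (W2*(W3+W4+W5)*W6), W7
Step 4. close the feedback loop around W1, ((W2*(W3+W4+W5)*W6)+W7)
Step 2 collapses a series group.

Therefore the answer is series.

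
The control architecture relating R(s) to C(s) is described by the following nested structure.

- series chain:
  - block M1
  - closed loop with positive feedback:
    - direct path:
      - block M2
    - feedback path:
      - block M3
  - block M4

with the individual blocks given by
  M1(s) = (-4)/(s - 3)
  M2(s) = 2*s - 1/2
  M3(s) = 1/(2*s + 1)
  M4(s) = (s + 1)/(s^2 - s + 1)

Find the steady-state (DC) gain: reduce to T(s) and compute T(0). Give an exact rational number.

Step 1. close the feedback loop around M2, M3; result 8*s^2/3 + 2*s/3 - 1/3
Step 2. series reduction of M1, [M2/(1-M2*M3)], M4; result (-32*s^3 - 40*s^2 - 4*s + 4)/(3*s^3 - 12*s^2 + 12*s - 9)
The step-2 result is T(s). Setting s = 0: T(0) = 4/(-9) = -4/9.

Answer: -4/9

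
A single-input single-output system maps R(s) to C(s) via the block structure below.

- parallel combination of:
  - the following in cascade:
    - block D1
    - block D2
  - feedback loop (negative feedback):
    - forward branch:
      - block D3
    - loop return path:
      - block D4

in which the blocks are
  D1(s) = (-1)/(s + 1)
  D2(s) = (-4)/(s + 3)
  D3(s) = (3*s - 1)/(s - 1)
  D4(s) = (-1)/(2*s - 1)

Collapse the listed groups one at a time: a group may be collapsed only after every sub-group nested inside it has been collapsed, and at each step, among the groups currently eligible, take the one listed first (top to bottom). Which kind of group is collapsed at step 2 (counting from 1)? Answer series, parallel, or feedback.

1. reduce the series chain D1, D2
2. close the feedback loop around D3, D4
3. combine (D1*D2), [D3/(1+D3*D4)] in parallel
At step 2 the group reduced is feedback.

Answer: feedback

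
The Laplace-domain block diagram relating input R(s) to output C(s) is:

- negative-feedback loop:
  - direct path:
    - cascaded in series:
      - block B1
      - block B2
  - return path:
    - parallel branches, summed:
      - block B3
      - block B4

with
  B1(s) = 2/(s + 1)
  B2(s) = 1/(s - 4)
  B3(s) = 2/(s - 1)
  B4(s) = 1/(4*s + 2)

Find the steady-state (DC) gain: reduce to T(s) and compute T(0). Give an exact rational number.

Reducing step by step:

Step 1 - combine B1, B2 in series gives 2/(s^2 - 3*s - 4)
Step 2 - parallel reduction of B3, B4 gives (9*s + 3)/(4*s^2 - 2*s - 2)
Step 3 - reduce the feedback loop with forward (B1*B2) and return (B3+B4) gives (4*s^2 - 2*s - 2)/(2*s^4 - 7*s^3 - 6*s^2 + 16*s + 7)
Evaluating the step-3 result (the overall T(s)) at s = 0 gives T(0) = -2/7.

Answer: -2/7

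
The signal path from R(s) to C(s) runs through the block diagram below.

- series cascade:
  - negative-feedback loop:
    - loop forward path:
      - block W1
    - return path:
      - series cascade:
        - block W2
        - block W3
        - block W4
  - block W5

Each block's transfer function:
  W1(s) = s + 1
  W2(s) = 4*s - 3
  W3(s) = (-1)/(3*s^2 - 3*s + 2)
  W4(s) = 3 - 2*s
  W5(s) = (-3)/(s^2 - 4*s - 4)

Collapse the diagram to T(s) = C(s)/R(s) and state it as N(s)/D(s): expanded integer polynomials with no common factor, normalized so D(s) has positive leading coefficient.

Reducing step by step:

Step 1 - multiply W2, W3, W4 (series), giving (8*s^2 - 18*s + 9)/(3*s^2 - 3*s + 2)
Step 2 - apply the feedback formula to W1, (W2*W3*W4), giving (3*s^3 - s + 2)/(8*s^3 - 7*s^2 - 12*s + 11)
Step 3 - series reduction of [W1/(1+W1*(W2*W3*W4))], W5, which is the overall transfer function T(s) = C(s)/R(s) in lowest terms

Answer: (-9*s^3 + 3*s - 6)/(8*s^5 - 39*s^4 - 16*s^3 + 87*s^2 + 4*s - 44)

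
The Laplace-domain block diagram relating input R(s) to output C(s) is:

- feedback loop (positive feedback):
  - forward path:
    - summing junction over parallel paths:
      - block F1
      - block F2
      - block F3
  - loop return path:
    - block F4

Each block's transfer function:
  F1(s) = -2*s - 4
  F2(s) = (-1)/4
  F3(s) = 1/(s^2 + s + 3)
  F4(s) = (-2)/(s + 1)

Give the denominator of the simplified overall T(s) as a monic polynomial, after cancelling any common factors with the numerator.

(1) sum the parallel branches F1, F2, F3 gives (-8*s^3 - 25*s^2 - 41*s - 47)/(4*s^2 + 4*s + 12)
(2) collapse the loop ((F1+F2+F3) forward, F4 return) gives (8*s^4 + 33*s^3 + 66*s^2 + 88*s + 47)/(12*s^3 + 42*s^2 + 66*s + 82)
No further cancellation is possible in the step-2 result, so that is T(s). Its denominator becomes monic after dividing by the leading coefficient 12.

Final answer: s^3 + 7*s^2/2 + 11*s/2 + 41/6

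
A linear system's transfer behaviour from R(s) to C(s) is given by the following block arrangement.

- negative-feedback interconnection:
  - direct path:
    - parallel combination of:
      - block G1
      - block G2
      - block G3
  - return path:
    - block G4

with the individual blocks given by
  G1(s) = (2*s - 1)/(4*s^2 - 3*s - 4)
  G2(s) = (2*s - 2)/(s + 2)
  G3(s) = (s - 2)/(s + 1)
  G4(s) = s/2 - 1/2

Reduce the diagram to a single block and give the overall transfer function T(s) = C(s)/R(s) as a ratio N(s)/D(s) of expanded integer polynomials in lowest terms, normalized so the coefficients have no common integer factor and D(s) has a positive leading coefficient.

Step 1 - add G1, G2, G3 (parallel); result (12*s^4 - 7*s^3 - 31*s^2 + 19*s + 22)/(4*s^4 + 9*s^3 - 5*s^2 - 18*s - 8)
Step 2 - feedback reduction of (G1+G2+G3), G4: this yields T(s), and no further normalization is needed

Therefore the answer is (24*s^4 - 14*s^3 - 62*s^2 + 38*s + 44)/(12*s^5 - 11*s^4 - 6*s^3 + 40*s^2 - 33*s - 38).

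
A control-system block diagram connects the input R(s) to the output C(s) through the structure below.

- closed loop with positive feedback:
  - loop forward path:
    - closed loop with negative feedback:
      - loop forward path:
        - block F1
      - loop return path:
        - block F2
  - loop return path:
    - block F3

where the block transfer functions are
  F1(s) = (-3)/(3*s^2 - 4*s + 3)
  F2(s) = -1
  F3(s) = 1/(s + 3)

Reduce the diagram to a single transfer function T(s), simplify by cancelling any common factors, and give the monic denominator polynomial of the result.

1. close the feedback loop around F1, F2, giving (-3)/(3*s^2 - 4*s + 6)
2. apply the feedback formula to [F1/(1+F1*F2)], F3, giving (-3*s - 9)/(3*s^3 + 5*s^2 - 6*s + 21)
The result of step 2 is T(s) in lowest terms. Its denominator has leading coefficient 3; dividing the denominator through by 3 makes it monic.

Therefore the answer is s^3 + 5*s^2/3 - 2*s + 7.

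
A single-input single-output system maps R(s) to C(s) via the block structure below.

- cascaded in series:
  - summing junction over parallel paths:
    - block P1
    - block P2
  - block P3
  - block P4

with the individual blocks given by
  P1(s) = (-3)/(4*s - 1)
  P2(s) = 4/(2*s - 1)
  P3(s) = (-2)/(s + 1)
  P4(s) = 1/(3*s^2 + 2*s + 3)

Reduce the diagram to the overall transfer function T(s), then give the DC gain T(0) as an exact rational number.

Step 1. add P1, P2 (parallel) gives (10*s - 1)/(8*s^2 - 6*s + 1)
Step 2. combine (P1+P2), P3, P4 in series gives (2 - 20*s)/(24*s^5 + 22*s^4 + 13*s^3 - s^2 - 13*s + 3)
The step-2 result is T(s). Setting s = 0: T(0) = 2/3.

Therefore the answer is 2/3.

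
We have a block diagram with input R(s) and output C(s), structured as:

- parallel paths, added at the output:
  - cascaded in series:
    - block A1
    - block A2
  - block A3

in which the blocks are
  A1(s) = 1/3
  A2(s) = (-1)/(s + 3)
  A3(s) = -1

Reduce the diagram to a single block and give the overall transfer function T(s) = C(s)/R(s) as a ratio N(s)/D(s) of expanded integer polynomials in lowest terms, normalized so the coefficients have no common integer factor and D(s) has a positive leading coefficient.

1. cascade A1, A2 = (-1)/(3*s + 9)
2. add (A1*A2), A3 (parallel) - this is the overall T(s), already in the required normalized form

Hence the answer: (-3*s - 10)/(3*s + 9)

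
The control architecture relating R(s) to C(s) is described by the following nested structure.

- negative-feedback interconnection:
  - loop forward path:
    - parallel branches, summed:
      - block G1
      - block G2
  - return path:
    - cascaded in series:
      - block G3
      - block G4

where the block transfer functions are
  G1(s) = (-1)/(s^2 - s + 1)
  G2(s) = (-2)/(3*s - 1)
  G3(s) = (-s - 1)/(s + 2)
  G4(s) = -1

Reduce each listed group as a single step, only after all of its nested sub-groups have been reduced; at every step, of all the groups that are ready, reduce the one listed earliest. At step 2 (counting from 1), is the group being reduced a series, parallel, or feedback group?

Step 1: combine G1, G2 in parallel
Step 2: multiply G3, G4 (series)
Step 3: collapse the loop ((G1+G2) forward, (G3*G4) return)
The group at step 2 is a series group.

Final answer: series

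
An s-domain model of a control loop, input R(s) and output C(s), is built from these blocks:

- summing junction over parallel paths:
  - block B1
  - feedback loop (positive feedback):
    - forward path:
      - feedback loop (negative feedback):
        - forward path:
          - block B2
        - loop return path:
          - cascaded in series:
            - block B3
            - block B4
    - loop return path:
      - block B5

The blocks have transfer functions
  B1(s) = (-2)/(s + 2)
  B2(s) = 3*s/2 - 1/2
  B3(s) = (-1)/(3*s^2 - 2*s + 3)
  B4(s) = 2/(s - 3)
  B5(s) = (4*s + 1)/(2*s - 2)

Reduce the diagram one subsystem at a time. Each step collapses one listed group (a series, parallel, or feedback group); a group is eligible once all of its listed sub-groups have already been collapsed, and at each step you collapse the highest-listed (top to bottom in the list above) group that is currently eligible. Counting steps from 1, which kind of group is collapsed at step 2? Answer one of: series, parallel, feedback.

(1) reduce the series chain B3, B4
(2) close the feedback loop around B2, (B3*B4)
(3) apply the feedback formula to [B2/(1+B2*(B3*B4))], B5
(4) add B1, [[B2/(1+B2*(B3*B4))]/(1-[B2/(1+B2*(B3*B4))]*B5)] (parallel)
Step 2 collapses a feedback group.

Answer: feedback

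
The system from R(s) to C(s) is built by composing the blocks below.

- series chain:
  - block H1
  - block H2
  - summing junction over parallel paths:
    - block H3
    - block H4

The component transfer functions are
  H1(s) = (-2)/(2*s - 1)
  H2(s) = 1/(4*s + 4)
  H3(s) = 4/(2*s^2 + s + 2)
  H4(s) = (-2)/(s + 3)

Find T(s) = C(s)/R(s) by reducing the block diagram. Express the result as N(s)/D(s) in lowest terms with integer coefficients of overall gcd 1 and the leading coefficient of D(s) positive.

Step 1. combine H3, H4 in parallel -> (-4*s^2 + 2*s + 8)/(2*s^3 + 7*s^2 + 5*s + 6)
Step 2. series reduction of H1, H2, (H3+H4), which is the overall transfer function T(s) = C(s)/R(s) in lowest terms

Final answer: (2*s^2 - s - 4)/(4*s^5 + 16*s^4 + 15*s^3 + 10*s^2 + s - 6)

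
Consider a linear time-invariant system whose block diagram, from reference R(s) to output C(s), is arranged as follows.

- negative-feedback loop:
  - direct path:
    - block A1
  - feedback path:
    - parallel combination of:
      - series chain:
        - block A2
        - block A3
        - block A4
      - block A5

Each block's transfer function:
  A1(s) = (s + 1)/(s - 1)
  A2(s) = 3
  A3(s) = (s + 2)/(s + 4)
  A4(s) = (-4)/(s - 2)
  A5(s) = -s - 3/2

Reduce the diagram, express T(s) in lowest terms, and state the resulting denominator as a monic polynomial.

Step 1: reduce the series chain A2, A3, A4 -> (-12*s - 24)/(s^2 + 2*s - 8)
Step 2: reduce the parallel group (A2*A3*A4), A5 -> (-2*s^3 - 7*s^2 - 14*s - 24)/(2*s^2 + 4*s - 16)
Step 3: reduce the feedback loop with forward A1 and return ((A2*A3*A4)+A5) -> (-2*s^3 - 6*s^2 + 12*s + 16)/(2*s^4 + 7*s^3 + 19*s^2 + 58*s + 8)
The result of step 3 is T(s) in lowest terms. Its denominator has leading coefficient 2; dividing the denominator through by 2 makes it monic.

Final answer: s^4 + 7*s^3/2 + 19*s^2/2 + 29*s + 4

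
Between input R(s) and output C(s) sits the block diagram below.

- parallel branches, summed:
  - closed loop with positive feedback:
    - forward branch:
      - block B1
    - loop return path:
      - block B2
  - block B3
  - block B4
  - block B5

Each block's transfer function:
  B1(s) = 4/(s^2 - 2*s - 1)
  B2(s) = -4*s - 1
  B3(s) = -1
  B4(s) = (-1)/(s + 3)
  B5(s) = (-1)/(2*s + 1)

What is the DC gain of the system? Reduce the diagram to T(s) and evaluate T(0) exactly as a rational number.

The answer is -1.

Reasoning:
Step 1: close the feedback loop around B1, B2: 4/(s^2 + 14*s + 3)
Step 2: sum the parallel branches [B1/(1-B1*B2)], B3, B4, B5: (-2*s^4 - 38*s^3 - 145*s^2 - 100*s - 9)/(2*s^4 + 35*s^3 + 107*s^2 + 63*s + 9)
The step-2 result is T(s). Setting s = 0: T(0) = -9/9 = -1.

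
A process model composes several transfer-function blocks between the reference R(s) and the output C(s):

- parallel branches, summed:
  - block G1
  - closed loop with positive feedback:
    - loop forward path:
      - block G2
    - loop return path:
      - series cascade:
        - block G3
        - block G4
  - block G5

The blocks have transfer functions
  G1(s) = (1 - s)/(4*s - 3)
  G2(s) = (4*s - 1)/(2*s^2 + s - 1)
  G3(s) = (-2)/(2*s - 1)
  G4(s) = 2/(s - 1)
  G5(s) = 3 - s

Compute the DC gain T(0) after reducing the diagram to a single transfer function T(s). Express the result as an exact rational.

First reduce the diagram to T(s).

Step 1. cascade G3, G4, giving (-4)/(2*s^2 - 3*s + 1)
Step 2. apply the feedback formula to G2, (G3*G4), giving (8*s^3 - 14*s^2 + 7*s - 1)/(4*s^4 - 4*s^3 - 3*s^2 + 20*s - 5)
Step 3. add G1, [G2/(1-G2*(G3*G4))], G5 (parallel), giving (-16*s^6 + 72*s^5 - 44*s^4 - 170*s^3 + 394*s^2 - 255*s + 43)/(16*s^5 - 28*s^4 + 89*s^2 - 80*s + 15)
DC gain: substitute s = 0 into T(s) from step 3: T(0) = 43/15.

Answer: 43/15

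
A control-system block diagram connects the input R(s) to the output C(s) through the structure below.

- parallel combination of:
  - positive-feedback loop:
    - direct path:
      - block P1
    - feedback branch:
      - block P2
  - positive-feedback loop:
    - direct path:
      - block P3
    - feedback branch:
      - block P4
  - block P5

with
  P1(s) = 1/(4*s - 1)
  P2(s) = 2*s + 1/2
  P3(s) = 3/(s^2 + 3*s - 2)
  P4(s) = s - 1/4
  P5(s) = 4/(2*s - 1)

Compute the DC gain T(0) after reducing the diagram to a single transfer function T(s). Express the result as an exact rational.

Reducing step by step:

[1] collapse the loop (P1 forward, P2 return) -> 2/(4*s - 3)
[2] close the feedback loop around P3, P4 -> 12/(4*s^2 - 5)
[3] combine [P1/(1-P1*P2)], [P3/(1-P3*P4)], P5 in parallel -> (80*s^3 + 40*s^2 - 220*s + 106)/(32*s^4 - 40*s^3 - 28*s^2 + 50*s - 15)
The step-3 result is T(s). Setting s = 0: T(0) = 106/(-15) = -106/15.

Answer: -106/15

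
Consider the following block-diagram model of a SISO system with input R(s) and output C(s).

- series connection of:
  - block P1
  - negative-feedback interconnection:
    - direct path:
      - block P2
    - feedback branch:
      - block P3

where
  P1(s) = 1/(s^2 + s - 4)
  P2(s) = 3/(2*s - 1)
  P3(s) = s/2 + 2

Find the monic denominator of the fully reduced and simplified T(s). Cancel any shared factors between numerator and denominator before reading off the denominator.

The answer is s^3 + 17*s^2/7 - 18*s/7 - 40/7.

Reasoning:
Step 1 - apply the feedback formula to P2, P3: 6/(7*s + 10)
Step 2 - multiply P1, [P2/(1+P2*P3)] (series): 6/(7*s^3 + 17*s^2 - 18*s - 40)
That last expression is T(s), already simplified. Scaling its denominator by 1/7 (the reciprocal of the leading coefficient) yields the monic denominator.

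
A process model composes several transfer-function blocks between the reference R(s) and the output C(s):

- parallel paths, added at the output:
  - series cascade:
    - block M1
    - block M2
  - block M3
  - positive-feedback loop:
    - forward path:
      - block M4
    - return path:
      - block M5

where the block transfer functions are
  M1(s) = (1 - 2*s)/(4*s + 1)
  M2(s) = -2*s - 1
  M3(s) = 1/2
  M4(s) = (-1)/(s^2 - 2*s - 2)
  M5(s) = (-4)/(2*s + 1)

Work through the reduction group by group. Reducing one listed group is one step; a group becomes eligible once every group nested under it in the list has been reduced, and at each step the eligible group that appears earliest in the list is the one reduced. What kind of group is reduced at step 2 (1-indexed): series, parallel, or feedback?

Step 1. combine M1, M2 in series
Step 2. apply the feedback formula to M4, M5
Step 3. reduce the parallel group (M1*M2), M3, [M4/(1-M4*M5)]
Step 2: feedback.

Answer: feedback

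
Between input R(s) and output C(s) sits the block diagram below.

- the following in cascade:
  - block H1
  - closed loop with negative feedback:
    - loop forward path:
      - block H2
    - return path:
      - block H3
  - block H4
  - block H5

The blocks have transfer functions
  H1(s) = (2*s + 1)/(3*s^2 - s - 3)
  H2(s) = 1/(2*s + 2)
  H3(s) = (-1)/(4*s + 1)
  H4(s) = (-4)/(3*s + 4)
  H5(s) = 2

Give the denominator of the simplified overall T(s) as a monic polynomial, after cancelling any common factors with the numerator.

[1] apply the feedback formula to H2, H3 gives (4*s + 1)/(8*s^2 + 10*s + 1)
[2] reduce the series chain H1, [H2/(1+H2*H3)], H4, H5 gives (-64*s^2 - 48*s - 8)/(72*s^5 + 162*s^4 - 5*s^3 - 217*s^2 - 133*s - 12)
T(s) is the step-2 result (common factors already cancelled). Leading coefficient of the denominator: 72. Divide through by 72 for the monic polynomial.

Hence the answer: s^5 + 9*s^4/4 - 5*s^3/72 - 217*s^2/72 - 133*s/72 - 1/6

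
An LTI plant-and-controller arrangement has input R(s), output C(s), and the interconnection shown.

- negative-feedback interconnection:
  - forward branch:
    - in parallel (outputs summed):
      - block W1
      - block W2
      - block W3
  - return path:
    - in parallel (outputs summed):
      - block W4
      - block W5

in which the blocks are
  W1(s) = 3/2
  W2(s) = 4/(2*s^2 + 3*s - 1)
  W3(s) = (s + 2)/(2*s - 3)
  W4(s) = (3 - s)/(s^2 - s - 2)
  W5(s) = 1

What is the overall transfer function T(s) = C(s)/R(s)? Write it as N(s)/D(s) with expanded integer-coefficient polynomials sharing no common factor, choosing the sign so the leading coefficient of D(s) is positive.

[1] combine W1, W2, W3 in parallel gives (16*s^3 + 14*s^2 - 7*s - 19)/(8*s^3 - 22*s + 6)
[2] parallel reduction of W4, W5 gives (s^2 - 2*s + 1)/(s^2 - s - 2)
[3] close the feedback loop around (W1+W2+W3), (W4+W5): this yields T(s), and no further normalization is needed

Answer: (16*s^5 - 2*s^4 - 53*s^3 - 40*s^2 + 33*s + 38)/(24*s^5 - 26*s^4 - 57*s^3 + 37*s^2 + 69*s - 31)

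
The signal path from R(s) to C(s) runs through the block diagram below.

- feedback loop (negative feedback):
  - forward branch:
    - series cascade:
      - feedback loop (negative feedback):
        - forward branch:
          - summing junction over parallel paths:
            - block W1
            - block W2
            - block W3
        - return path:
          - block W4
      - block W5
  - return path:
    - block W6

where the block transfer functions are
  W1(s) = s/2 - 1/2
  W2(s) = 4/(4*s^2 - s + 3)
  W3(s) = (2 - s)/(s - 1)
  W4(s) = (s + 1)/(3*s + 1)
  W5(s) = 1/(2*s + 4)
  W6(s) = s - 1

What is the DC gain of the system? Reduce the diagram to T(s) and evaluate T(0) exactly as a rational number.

Reducing step by step:

Step 1: add W1, W2, W3 (parallel) = (4*s^4 - 17*s^3 + 27*s^2 - 9*s + 7)/(8*s^3 - 10*s^2 + 8*s - 6)
Step 2: feedback reduction of (W1+W2+W3), W4 = (12*s^5 - 47*s^4 + 64*s^3 + 12*s + 7)/(4*s^5 + 11*s^4 - 12*s^3 + 32*s^2 - 12*s + 1)
Step 3: combine [(W1+W2+W3)/(1+(W1+W2+W3)*W4)], W5 in series = (12*s^5 - 47*s^4 + 64*s^3 + 12*s + 7)/(8*s^6 + 38*s^5 + 20*s^4 + 16*s^3 + 104*s^2 - 46*s + 4)
Step 4: reduce the feedback loop with forward ([(W1+W2+W3)/(1+(W1+W2+W3)*W4)]*W5) and return W6 = (12*s^5 - 47*s^4 + 64*s^3 + 12*s + 7)/(20*s^6 - 21*s^5 + 131*s^4 - 48*s^3 + 116*s^2 - 51*s - 3)
Step 4 gives the overall T(s). Then T(0) = 7/(-3) = -7/3.

Answer: -7/3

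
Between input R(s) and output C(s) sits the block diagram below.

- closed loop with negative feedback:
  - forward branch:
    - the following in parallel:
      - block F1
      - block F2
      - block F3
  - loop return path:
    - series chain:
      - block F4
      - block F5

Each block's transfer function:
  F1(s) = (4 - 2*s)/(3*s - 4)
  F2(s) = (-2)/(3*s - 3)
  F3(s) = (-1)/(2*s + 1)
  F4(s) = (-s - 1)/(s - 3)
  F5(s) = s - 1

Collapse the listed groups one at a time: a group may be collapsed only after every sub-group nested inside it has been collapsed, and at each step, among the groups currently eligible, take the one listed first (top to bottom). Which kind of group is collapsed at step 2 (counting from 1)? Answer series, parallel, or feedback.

(1) parallel reduction of F1, F2, F3
(2) combine F4, F5 in series
(3) feedback reduction of (F1+F2+F3), (F4*F5)
Step 2 collapses a series group.

Therefore the answer is series.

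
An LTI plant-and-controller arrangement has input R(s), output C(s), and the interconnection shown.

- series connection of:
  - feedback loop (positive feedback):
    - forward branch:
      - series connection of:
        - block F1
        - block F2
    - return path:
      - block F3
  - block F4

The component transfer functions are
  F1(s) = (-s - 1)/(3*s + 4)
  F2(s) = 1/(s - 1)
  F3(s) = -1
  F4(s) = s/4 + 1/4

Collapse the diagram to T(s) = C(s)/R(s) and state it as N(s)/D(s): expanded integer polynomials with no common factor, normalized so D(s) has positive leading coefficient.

The answer is (-s^2 - 2*s - 1)/(12*s^2 - 20).

Reasoning:
Step 1: combine F1, F2 in series: (-s - 1)/(3*s^2 + s - 4)
Step 2: collapse the loop ((F1*F2) forward, F3 return): (-s - 1)/(3*s^2 - 5)
Step 3: combine [(F1*F2)/(1-(F1*F2)*F3)], F4 in series: this yields T(s), and no further normalization is needed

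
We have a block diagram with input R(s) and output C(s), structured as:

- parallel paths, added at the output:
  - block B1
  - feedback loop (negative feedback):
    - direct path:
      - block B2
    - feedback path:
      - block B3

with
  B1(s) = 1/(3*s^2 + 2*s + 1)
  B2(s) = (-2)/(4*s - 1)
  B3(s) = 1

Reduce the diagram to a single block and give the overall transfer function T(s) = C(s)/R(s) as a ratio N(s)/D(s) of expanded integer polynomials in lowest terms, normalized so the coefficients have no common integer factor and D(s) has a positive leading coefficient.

1. feedback reduction of B2, B3, giving (-2)/(4*s - 3)
2. parallel reduction of B1, [B2/(1+B2*B3)]; the result is T(s) itself (integer coefficients, no common factor, positive leading denominator coefficient)

Therefore the answer is (-6*s^2 - 5)/(12*s^3 - s^2 - 2*s - 3).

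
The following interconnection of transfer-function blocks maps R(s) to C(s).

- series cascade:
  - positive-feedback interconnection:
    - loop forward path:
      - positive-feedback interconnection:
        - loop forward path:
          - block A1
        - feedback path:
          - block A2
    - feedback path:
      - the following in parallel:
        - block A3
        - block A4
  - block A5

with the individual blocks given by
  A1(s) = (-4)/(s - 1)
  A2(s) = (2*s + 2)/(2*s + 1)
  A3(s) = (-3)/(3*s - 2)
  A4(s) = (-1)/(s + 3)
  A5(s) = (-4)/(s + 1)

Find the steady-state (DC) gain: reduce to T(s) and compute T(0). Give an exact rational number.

Step 1: collapse the loop (A1 forward, A2 return), giving (-8*s - 4)/(2*s^2 + 7*s + 7)
Step 2: combine A3, A4 in parallel, giving (-6*s - 7)/(3*s^2 + 7*s - 6)
Step 3: apply the feedback formula to [A1/(1-A1*A2)], (A3+A4), giving (-24*s^3 - 68*s^2 + 20*s + 24)/(6*s^4 + 35*s^3 + 10*s^2 - 73*s - 70)
Step 4: cascade [[A1/(1-A1*A2)]/(1-[A1/(1-A1*A2)]*(A3+A4))], A5, giving (96*s^3 + 272*s^2 - 80*s - 96)/(6*s^5 + 41*s^4 + 45*s^3 - 63*s^2 - 143*s - 70)
Evaluating the step-4 result (the overall T(s)) at s = 0 gives T(0) = -96/(-70) = 48/35.

Answer: 48/35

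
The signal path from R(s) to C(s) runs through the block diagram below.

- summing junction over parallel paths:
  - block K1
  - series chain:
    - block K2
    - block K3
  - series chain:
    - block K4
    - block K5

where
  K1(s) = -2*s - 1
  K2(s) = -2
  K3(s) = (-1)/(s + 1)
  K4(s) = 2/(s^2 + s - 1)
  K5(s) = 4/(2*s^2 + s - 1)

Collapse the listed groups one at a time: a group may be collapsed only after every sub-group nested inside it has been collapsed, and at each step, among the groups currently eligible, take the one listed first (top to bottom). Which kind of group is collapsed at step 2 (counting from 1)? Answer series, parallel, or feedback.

Step 1 - reduce the series chain K2, K3
Step 2 - cascade K4, K5
Step 3 - parallel reduction of K1, (K2*K3), (K4*K5)
Step 2: series.

Therefore the answer is series.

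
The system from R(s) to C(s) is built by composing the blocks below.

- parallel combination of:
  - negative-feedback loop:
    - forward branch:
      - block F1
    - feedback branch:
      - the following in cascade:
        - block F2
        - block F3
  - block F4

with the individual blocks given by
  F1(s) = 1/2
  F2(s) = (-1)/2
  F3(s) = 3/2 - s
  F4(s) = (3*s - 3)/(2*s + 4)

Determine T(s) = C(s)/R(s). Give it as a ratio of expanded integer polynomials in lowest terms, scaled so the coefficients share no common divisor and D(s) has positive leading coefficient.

(1) series reduction of F2, F3; result s/2 - 3/4
(2) reduce the feedback loop with forward F1 and return (F2*F3); result 4/(2*s + 5)
(3) combine [F1/(1+F1*(F2*F3))], F4 in parallel - this is the overall T(s), already in the required normalized form

Answer: (6*s^2 + 17*s + 1)/(4*s^2 + 18*s + 20)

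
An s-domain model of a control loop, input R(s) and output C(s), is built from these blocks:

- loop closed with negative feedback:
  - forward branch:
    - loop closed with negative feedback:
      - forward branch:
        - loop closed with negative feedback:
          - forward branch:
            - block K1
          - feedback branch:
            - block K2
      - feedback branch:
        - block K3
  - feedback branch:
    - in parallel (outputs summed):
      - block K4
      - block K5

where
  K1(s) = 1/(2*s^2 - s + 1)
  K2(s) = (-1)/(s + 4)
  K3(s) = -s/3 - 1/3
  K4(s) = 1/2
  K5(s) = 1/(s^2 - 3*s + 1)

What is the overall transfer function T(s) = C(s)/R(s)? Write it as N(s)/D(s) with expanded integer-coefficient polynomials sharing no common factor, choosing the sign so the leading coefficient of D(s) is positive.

Step 1: collapse the loop (K1 forward, K2 return), giving (s + 4)/(2*s^3 + 7*s^2 - 3*s + 3)
Step 2: feedback reduction of [K1/(1+K1*K2)], K3, giving (3*s + 12)/(6*s^3 + 20*s^2 - 14*s + 5)
Step 3: sum the parallel branches K4, K5, giving (s^2 - 3*s + 3)/(2*s^2 - 6*s + 2)
Step 4: apply the feedback formula to [[K1/(1+K1*K2)]/(1+[K1/(1+K1*K2)]*K3)], (K4+K5) - this is the overall T(s), already in the required normalized form

Answer: (6*s^3 + 6*s^2 - 66*s + 24)/(12*s^5 + 4*s^4 - 133*s^3 + 137*s^2 - 85*s + 46)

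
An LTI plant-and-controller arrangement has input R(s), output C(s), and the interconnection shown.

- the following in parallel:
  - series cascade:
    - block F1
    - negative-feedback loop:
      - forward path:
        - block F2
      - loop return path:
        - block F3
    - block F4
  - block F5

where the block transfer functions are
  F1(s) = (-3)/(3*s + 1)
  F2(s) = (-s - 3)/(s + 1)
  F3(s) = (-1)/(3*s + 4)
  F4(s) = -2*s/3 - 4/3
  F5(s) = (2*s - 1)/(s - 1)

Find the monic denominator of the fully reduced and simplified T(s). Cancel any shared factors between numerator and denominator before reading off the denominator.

1. close the feedback loop around F2, F3 gives (-3*s^2 - 13*s - 12)/(3*s^2 + 8*s + 7)
2. cascade F1, [F2/(1+F2*F3)], F4 gives (-6*s^3 - 38*s^2 - 76*s - 48)/(9*s^3 + 27*s^2 + 29*s + 7)
3. combine (F1*[F2/(1+F2*F3)]*F4), F5 in parallel gives (12*s^4 + 13*s^3 - 7*s^2 + 13*s + 41)/(9*s^4 + 18*s^3 + 2*s^2 - 22*s - 7)
T(s) is the step-3 result (common factors already cancelled). Leading coefficient of the denominator: 9. Divide through by 9 for the monic polynomial.

Answer: s^4 + 2*s^3 + 2*s^2/9 - 22*s/9 - 7/9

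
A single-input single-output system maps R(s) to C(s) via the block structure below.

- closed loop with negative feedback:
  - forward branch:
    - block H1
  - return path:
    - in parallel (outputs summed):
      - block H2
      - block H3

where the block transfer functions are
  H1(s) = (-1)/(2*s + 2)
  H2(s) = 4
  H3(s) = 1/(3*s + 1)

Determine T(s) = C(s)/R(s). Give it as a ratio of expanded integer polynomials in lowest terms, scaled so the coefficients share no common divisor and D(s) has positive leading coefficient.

[1] reduce the parallel group H2, H3: (12*s + 5)/(3*s + 1)
[2] feedback reduction of H1, (H2+H3) - this is the overall T(s), already in the required normalized form

Therefore the answer is (-3*s - 1)/(6*s^2 - 4*s - 3).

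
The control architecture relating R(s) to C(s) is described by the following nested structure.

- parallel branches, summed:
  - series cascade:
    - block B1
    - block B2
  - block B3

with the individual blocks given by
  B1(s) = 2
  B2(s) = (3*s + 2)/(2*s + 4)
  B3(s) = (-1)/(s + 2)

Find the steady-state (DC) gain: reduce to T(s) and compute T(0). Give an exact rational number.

First reduce the diagram to T(s).

Step 1. series reduction of B1, B2 = (3*s + 2)/(s + 2)
Step 2. reduce the parallel group (B1*B2), B3 = (3*s + 1)/(s + 2)
Evaluating the step-2 result (the overall T(s)) at s = 0 gives T(0) = 1/2.

Answer: 1/2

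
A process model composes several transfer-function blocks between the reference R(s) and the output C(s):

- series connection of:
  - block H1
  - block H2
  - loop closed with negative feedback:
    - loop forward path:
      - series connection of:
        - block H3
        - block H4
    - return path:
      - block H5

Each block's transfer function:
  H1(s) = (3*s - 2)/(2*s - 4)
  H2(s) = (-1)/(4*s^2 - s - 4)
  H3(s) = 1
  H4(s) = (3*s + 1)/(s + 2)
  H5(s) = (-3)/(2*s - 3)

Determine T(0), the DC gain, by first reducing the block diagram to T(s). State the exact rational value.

Answer: 1/24

Working:
Step 1: reduce the series chain H3, H4, giving (3*s + 1)/(s + 2)
Step 2: close the feedback loop around (H3*H4), H5, giving (6*s^2 - 7*s - 3)/(2*s^2 - 8*s - 9)
Step 3: cascade H1, H2, [(H3*H4)/(1+(H3*H4)*H5)], giving (-18*s^3 + 33*s^2 - 5*s - 6)/(16*s^5 - 100*s^4 + 64*s^3 + 226*s^2 - 92*s - 144)
Evaluating the step-3 result (the overall T(s)) at s = 0 gives T(0) = -6/(-144) = 1/24.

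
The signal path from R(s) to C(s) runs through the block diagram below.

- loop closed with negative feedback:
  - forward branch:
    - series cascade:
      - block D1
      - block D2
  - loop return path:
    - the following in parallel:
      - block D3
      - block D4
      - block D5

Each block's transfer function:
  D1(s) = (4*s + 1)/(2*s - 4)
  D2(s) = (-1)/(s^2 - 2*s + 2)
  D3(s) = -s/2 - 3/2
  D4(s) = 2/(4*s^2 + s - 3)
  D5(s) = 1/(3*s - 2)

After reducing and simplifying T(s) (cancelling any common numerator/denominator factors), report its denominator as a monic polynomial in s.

Step 1 - series reduction of D1, D2 = (-4*s - 1)/(2*s^3 - 8*s^2 + 12*s - 8)
Step 2 - sum the parallel branches D3, D4, D5 = (-12*s^4 - 31*s^3 + 34*s^2 + 41*s - 32)/(24*s^3 - 10*s^2 - 22*s + 12)
Step 3 - close the feedback loop around (D1*D2), (D3+D4+D5) = (-96*s^4 + 16*s^3 + 98*s^2 - 26*s - 12)/(48*s^6 - 164*s^5 + 460*s^4 - 217*s^3 - 478*s^2 + 407*s - 64)
That last expression is T(s), already simplified. Scaling its denominator by 1/48 (the reciprocal of the leading coefficient) yields the monic denominator.

Therefore the answer is s^6 - 41*s^5/12 + 115*s^4/12 - 217*s^3/48 - 239*s^2/24 + 407*s/48 - 4/3.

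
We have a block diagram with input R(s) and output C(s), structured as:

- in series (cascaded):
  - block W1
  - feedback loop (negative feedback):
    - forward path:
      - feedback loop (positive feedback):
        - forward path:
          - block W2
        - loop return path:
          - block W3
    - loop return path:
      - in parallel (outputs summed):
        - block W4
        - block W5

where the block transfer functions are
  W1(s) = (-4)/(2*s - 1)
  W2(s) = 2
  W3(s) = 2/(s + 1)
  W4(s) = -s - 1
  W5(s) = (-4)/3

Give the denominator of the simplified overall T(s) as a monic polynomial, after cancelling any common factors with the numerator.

1. close the feedback loop around W2, W3: (2*s + 2)/(s - 3)
2. parallel reduction of W4, W5: -s - 7/3
3. close the feedback loop around [W2/(1-W2*W3)], (W4+W5): (-6*s - 6)/(6*s^2 + 17*s + 23)
4. multiply W1, [[W2/(1-W2*W3)]/(1+[W2/(1-W2*W3)]*(W4+W5))] (series): (24*s + 24)/(12*s^3 + 28*s^2 + 29*s - 23)
Step 4 gives the fully reduced T(s), with no common factor left to cancel. The denominator's leading coefficient is 12, so divide each of its coefficients by 12 to get the monic form.

Hence the answer: s^3 + 7*s^2/3 + 29*s/12 - 23/12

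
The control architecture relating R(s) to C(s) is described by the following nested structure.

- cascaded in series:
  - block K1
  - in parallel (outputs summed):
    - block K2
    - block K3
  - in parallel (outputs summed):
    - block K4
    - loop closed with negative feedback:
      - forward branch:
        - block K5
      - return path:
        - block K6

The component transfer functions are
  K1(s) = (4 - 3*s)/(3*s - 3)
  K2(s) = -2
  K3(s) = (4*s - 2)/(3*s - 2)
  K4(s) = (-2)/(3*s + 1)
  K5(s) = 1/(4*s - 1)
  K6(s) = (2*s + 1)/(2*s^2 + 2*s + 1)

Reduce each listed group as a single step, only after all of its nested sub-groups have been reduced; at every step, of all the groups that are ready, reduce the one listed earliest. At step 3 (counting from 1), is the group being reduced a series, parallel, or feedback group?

Reducing step by step:

1. combine K2, K3 in parallel
2. collapse the loop (K5 forward, K6 return)
3. reduce the parallel group K4, [K5/(1+K5*K6)]
4. series reduction of K1, (K2+K3), (K4+[K5/(1+K5*K6)])
The group at step 3 is a parallel group.

Answer: parallel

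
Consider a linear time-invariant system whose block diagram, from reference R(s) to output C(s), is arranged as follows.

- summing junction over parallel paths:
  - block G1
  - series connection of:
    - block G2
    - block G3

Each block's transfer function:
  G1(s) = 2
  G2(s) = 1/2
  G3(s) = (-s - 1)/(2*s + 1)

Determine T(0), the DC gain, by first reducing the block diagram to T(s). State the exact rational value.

[1] multiply G2, G3 (series); result (-s - 1)/(4*s + 2)
[2] add G1, (G2*G3) (parallel); result (7*s + 3)/(4*s + 2)
DC gain: substitute s = 0 into T(s) from step 2: T(0) = 3/2.

Final answer: 3/2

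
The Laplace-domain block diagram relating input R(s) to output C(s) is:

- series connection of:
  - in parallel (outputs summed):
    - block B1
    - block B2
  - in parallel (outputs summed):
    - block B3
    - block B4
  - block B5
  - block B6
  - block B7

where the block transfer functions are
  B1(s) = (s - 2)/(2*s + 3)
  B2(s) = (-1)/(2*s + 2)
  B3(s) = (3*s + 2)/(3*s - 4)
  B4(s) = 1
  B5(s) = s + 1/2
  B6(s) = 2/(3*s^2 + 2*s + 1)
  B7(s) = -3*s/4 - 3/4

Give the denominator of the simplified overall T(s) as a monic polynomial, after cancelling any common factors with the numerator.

The answer is s^4 + 5*s^3/6 - 14*s^2/9 - 23*s/18 - 2/3.

Reasoning:
Step 1. reduce the parallel group B1, B2: (2*s^2 - 4*s - 7)/(4*s^2 + 10*s + 6)
Step 2. add B3, B4 (parallel): (6*s - 2)/(3*s - 4)
Step 3. multiply (B1+B2), (B3+B4), B5, B6, B7 (series): (-36*s^4 + 66*s^3 + 144*s^2 + 9*s - 21)/(72*s^4 + 60*s^3 - 112*s^2 - 92*s - 48)
No further cancellation is possible in the step-3 result, so that is T(s). Its denominator becomes monic after dividing by the leading coefficient 72.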